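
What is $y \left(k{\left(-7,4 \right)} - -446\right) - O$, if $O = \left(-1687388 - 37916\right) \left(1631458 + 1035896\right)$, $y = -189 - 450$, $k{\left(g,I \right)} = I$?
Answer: $4601996238066$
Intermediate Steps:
$y = -639$
$O = -4601996525616$ ($O = \left(-1725304\right) 2667354 = -4601996525616$)
$y \left(k{\left(-7,4 \right)} - -446\right) - O = - 639 \left(4 - -446\right) - -4601996525616 = - 639 \left(4 + 446\right) + 4601996525616 = \left(-639\right) 450 + 4601996525616 = -287550 + 4601996525616 = 4601996238066$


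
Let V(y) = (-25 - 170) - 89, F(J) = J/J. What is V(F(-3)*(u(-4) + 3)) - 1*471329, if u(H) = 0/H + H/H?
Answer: -471613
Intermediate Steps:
u(H) = 1 (u(H) = 0 + 1 = 1)
F(J) = 1
V(y) = -284 (V(y) = -195 - 89 = -284)
V(F(-3)*(u(-4) + 3)) - 1*471329 = -284 - 1*471329 = -284 - 471329 = -471613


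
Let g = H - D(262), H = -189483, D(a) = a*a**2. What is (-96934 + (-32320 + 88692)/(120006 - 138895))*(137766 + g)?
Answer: 33025500915128610/18889 ≈ 1.7484e+12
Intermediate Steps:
D(a) = a**3
g = -18174211 (g = -189483 - 1*262**3 = -189483 - 1*17984728 = -189483 - 17984728 = -18174211)
(-96934 + (-32320 + 88692)/(120006 - 138895))*(137766 + g) = (-96934 + (-32320 + 88692)/(120006 - 138895))*(137766 - 18174211) = (-96934 + 56372/(-18889))*(-18036445) = (-96934 + 56372*(-1/18889))*(-18036445) = (-96934 - 56372/18889)*(-18036445) = -1831042698/18889*(-18036445) = 33025500915128610/18889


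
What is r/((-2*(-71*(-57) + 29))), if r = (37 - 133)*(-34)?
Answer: -408/1019 ≈ -0.40039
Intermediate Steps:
r = 3264 (r = -96*(-34) = 3264)
r/((-2*(-71*(-57) + 29))) = 3264/((-2*(-71*(-57) + 29))) = 3264/((-2*(4047 + 29))) = 3264/((-2*4076)) = 3264/(-8152) = 3264*(-1/8152) = -408/1019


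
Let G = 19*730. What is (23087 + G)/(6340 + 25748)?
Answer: 12319/10696 ≈ 1.1517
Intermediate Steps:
G = 13870
(23087 + G)/(6340 + 25748) = (23087 + 13870)/(6340 + 25748) = 36957/32088 = 36957*(1/32088) = 12319/10696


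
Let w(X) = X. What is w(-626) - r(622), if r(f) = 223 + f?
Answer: -1471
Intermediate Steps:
w(-626) - r(622) = -626 - (223 + 622) = -626 - 1*845 = -626 - 845 = -1471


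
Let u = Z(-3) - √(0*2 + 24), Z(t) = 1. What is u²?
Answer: 25 - 4*√6 ≈ 15.202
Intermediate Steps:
u = 1 - 2*√6 (u = 1 - √(0*2 + 24) = 1 - √(0 + 24) = 1 - √24 = 1 - 2*√6 ≈ -3.8990)
u² = (1 - 2*√6)²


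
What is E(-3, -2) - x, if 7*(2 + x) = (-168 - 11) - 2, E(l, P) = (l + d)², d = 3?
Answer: 195/7 ≈ 27.857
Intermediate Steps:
E(l, P) = (3 + l)² (E(l, P) = (l + 3)² = (3 + l)²)
x = -195/7 (x = -2 + ((-168 - 11) - 2)/7 = -2 + (-179 - 2)/7 = -2 + (⅐)*(-181) = -2 - 181/7 = -195/7 ≈ -27.857)
E(-3, -2) - x = (3 - 3)² - 1*(-195/7) = 0² + 195/7 = 0 + 195/7 = 195/7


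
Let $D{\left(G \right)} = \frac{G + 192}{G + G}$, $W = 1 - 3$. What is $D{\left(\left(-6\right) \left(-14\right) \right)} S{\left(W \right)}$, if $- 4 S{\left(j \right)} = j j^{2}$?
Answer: $\frac{23}{7} \approx 3.2857$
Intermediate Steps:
$W = -2$ ($W = 1 - 3 = -2$)
$D{\left(G \right)} = \frac{192 + G}{2 G}$
$S{\left(j \right)} = - \frac{j^{3}}{4}$ ($S{\left(j \right)} = - \frac{j j^{2}}{4} = - \frac{j^{3}}{4}$)
$D{\left(\left(-6\right) \left(-14\right) \right)} S{\left(W \right)} = \frac{192 - -84}{2 \left(\left(-6\right) \left(-14\right)\right)} \left(- \frac{\left(-2\right)^{3}}{4}\right) = \frac{192 + 84}{2 \cdot 84} \left(\left(- \frac{1}{4}\right) \left(-8\right)\right) = \frac{1}{2} \cdot \frac{1}{84} \cdot 276 \cdot 2 = \frac{23}{14} \cdot 2 = \frac{23}{7}$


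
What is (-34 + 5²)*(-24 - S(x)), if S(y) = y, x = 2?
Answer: 234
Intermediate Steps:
(-34 + 5²)*(-24 - S(x)) = (-34 + 5²)*(-24 - 1*2) = (-34 + 25)*(-24 - 2) = -9*(-26) = 234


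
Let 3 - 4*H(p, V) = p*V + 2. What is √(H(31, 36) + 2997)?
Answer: √10873/2 ≈ 52.137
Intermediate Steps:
H(p, V) = ¼ - V*p/4 (H(p, V) = ¾ - (p*V + 2)/4 = ¾ - (V*p + 2)/4 = ¾ - (2 + V*p)/4 = ¾ + (-½ - V*p/4) = ¼ - V*p/4)
√(H(31, 36) + 2997) = √((¼ - ¼*36*31) + 2997) = √((¼ - 279) + 2997) = √(-1115/4 + 2997) = √(10873/4) = √10873/2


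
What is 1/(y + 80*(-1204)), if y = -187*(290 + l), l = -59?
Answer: -1/139517 ≈ -7.1676e-6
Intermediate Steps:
y = -43197 (y = -187*(290 - 59) = -187*231 = -43197)
1/(y + 80*(-1204)) = 1/(-43197 + 80*(-1204)) = 1/(-43197 - 96320) = 1/(-139517) = -1/139517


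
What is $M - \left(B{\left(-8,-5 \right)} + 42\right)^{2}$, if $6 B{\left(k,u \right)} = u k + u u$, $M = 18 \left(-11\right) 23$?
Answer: $- \frac{264433}{36} \approx -7345.4$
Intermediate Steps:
$M = -4554$ ($M = \left(-198\right) 23 = -4554$)
$B{\left(k,u \right)} = \frac{u^{2}}{6} + \frac{k u}{6}$ ($B{\left(k,u \right)} = \frac{u k + u u}{6} = \frac{k u + u^{2}}{6} = \frac{u^{2} + k u}{6} = \frac{u^{2}}{6} + \frac{k u}{6}$)
$M - \left(B{\left(-8,-5 \right)} + 42\right)^{2} = -4554 - \left(\frac{1}{6} \left(-5\right) \left(-8 - 5\right) + 42\right)^{2} = -4554 - \left(\frac{1}{6} \left(-5\right) \left(-13\right) + 42\right)^{2} = -4554 - \left(\frac{65}{6} + 42\right)^{2} = -4554 - \left(\frac{317}{6}\right)^{2} = -4554 - \frac{100489}{36} = - \frac{264433}{36}$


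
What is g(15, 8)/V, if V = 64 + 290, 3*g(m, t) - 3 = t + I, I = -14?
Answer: -1/354 ≈ -0.0028249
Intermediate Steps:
g(m, t) = -11/3 + t/3 (g(m, t) = 1 + (t - 14)/3 = 1 + (-14 + t)/3 = 1 + (-14/3 + t/3) = -11/3 + t/3)
V = 354
g(15, 8)/V = (-11/3 + (⅓)*8)/354 = (-11/3 + 8/3)*(1/354) = -1*1/354 = -1/354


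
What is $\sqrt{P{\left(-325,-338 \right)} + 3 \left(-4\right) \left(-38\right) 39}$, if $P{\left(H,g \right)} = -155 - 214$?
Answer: $9 \sqrt{215} \approx 131.97$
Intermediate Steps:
$P{\left(H,g \right)} = -369$ ($P{\left(H,g \right)} = -155 - 214 = -369$)
$\sqrt{P{\left(-325,-338 \right)} + 3 \left(-4\right) \left(-38\right) 39} = \sqrt{-369 + 3 \left(-4\right) \left(-38\right) 39} = \sqrt{-369 + \left(-12\right) \left(-38\right) 39} = \sqrt{-369 + 456 \cdot 39} = \sqrt{-369 + 17784} = \sqrt{17415} = 9 \sqrt{215}$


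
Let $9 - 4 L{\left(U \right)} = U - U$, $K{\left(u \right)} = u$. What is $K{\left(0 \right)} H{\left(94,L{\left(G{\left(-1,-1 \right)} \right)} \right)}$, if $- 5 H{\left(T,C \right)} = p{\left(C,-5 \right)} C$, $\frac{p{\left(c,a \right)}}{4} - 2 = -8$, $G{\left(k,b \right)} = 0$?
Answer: $0$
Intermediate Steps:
$p{\left(c,a \right)} = -24$ ($p{\left(c,a \right)} = 8 + 4 \left(-8\right) = 8 - 32 = -24$)
$L{\left(U \right)} = \frac{9}{4}$ ($L{\left(U \right)} = \frac{9}{4} - \frac{U - U}{4} = \frac{9}{4} - 0 = \frac{9}{4} + 0 = \frac{9}{4}$)
$H{\left(T,C \right)} = \frac{24 C}{5}$ ($H{\left(T,C \right)} = - \frac{\left(-24\right) C}{5} = \frac{24 C}{5}$)
$K{\left(0 \right)} H{\left(94,L{\left(G{\left(-1,-1 \right)} \right)} \right)} = 0 \cdot \frac{24}{5} \cdot \frac{9}{4} = 0 \cdot \frac{54}{5} = 0$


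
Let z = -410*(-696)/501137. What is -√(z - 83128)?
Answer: -2*I*√5219120249211778/501137 ≈ -288.32*I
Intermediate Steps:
z = 285360/501137 (z = 285360*(1/501137) = 285360/501137 ≈ 0.56943)
-√(z - 83128) = -√(285360/501137 - 83128) = -√(-41658231176/501137) = -2*I*√5219120249211778/501137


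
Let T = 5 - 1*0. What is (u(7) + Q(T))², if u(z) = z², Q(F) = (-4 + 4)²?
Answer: 2401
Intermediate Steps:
T = 5 (T = 5 + 0 = 5)
Q(F) = 0 (Q(F) = 0² = 0)
(u(7) + Q(T))² = (7² + 0)² = (49 + 0)² = 49² = 2401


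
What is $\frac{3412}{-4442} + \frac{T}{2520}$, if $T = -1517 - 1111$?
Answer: $- \frac{281553}{155470} \approx -1.811$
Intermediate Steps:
$T = -2628$
$\frac{3412}{-4442} + \frac{T}{2520} = \frac{3412}{-4442} - \frac{2628}{2520} = 3412 \left(- \frac{1}{4442}\right) - \frac{73}{70} = - \frac{1706}{2221} - \frac{73}{70} = - \frac{281553}{155470}$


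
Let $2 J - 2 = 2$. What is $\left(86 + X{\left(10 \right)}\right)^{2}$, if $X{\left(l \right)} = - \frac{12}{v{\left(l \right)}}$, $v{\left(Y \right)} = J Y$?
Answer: $\frac{182329}{25} \approx 7293.2$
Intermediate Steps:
$J = 2$ ($J = 1 + \frac{1}{2} \cdot 2 = 1 + 1 = 2$)
$v{\left(Y \right)} = 2 Y$
$X{\left(l \right)} = - \frac{6}{l}$ ($X{\left(l \right)} = - \frac{12}{2 l} = - 12 \frac{1}{2 l} = - \frac{6}{l}$)
$\left(86 + X{\left(10 \right)}\right)^{2} = \left(86 - \frac{6}{10}\right)^{2} = \left(86 - \frac{3}{5}\right)^{2} = \left(\frac{427}{5}\right)^{2} = \frac{182329}{25}$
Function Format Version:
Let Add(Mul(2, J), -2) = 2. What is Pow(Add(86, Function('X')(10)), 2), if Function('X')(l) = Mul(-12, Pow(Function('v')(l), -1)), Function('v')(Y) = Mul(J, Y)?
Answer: Rational(182329, 25) ≈ 7293.2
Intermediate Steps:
J = 2 (J = Add(1, Mul(Rational(1, 2), 2)) = Add(1, 1) = 2)
Function('v')(Y) = Mul(2, Y)
Function('X')(l) = Mul(-6, Pow(l, -1)) (Function('X')(l) = Mul(-12, Pow(Mul(2, l), -1)) = Mul(-12, Mul(Rational(1, 2), Pow(l, -1))) = Mul(-6, Pow(l, -1)))
Pow(Add(86, Function('X')(10)), 2) = Pow(Add(86, Mul(-6, Pow(10, -1))), 2) = Pow(Add(86, Mul(-6, Rational(1, 10))), 2) = Pow(Add(86, Rational(-3, 5)), 2) = Pow(Rational(427, 5), 2) = Rational(182329, 25)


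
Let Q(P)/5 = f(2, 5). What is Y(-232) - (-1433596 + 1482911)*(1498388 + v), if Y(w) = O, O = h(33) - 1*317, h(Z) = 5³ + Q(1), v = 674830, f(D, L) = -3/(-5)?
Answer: -107172245859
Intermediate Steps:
f(D, L) = ⅗ (f(D, L) = -3*(-⅕) = ⅗)
Q(P) = 3 (Q(P) = 5*(⅗) = 3)
h(Z) = 128 (h(Z) = 5³ + 3 = 125 + 3 = 128)
O = -189 (O = 128 - 1*317 = 128 - 317 = -189)
Y(w) = -189
Y(-232) - (-1433596 + 1482911)*(1498388 + v) = -189 - (-1433596 + 1482911)*(1498388 + 674830) = -189 - 49315*2173218 = -189 - 1*107172245670 = -189 - 107172245670 = -107172245859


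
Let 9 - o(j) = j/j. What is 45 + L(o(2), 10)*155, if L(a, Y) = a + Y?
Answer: 2835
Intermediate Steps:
o(j) = 8 (o(j) = 9 - j/j = 9 - 1*1 = 9 - 1 = 8)
L(a, Y) = Y + a
45 + L(o(2), 10)*155 = 45 + (10 + 8)*155 = 45 + 18*155 = 45 + 2790 = 2835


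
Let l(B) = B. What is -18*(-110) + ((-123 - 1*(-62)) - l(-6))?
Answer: 1925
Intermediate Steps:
-18*(-110) + ((-123 - 1*(-62)) - l(-6)) = -18*(-110) + ((-123 - 1*(-62)) - 1*(-6)) = 1980 + ((-123 + 62) + 6) = 1980 + (-61 + 6) = 1980 - 55 = 1925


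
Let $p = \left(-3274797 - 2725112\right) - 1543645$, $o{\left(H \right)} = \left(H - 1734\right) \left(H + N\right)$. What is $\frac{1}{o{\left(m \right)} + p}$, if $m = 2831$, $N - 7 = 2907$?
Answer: $- \frac{1}{1241289} \approx -8.0561 \cdot 10^{-7}$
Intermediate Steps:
$N = 2914$ ($N = 7 + 2907 = 2914$)
$o{\left(H \right)} = \left(-1734 + H\right) \left(2914 + H\right)$ ($o{\left(H \right)} = \left(H - 1734\right) \left(H + 2914\right) = \left(-1734 + H\right) \left(2914 + H\right)$)
$p = -7543554$ ($p = -5999909 - 1543645 = -7543554$)
$\frac{1}{o{\left(m \right)} + p} = \frac{1}{\left(-5052876 + 2831^{2} + 1180 \cdot 2831\right) - 7543554} = \frac{1}{\left(-5052876 + 8014561 + 3340580\right) - 7543554} = \frac{1}{6302265 - 7543554} = \frac{1}{-1241289} = - \frac{1}{1241289}$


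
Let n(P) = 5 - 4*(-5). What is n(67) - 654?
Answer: -629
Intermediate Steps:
n(P) = 25 (n(P) = 5 + 20 = 25)
n(67) - 654 = 25 - 654 = -629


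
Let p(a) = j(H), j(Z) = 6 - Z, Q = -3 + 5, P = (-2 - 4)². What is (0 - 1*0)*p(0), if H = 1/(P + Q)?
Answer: 0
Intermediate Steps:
P = 36 (P = (-6)² = 36)
Q = 2
H = 1/38 (H = 1/(36 + 2) = 1/38 ≈ 0.026316)
p(a) = 227/38 (p(a) = 6 - 1*1/38 = 6 - 1/38 = 227/38)
(0 - 1*0)*p(0) = (0 - 1*0)*(227/38) = (0 + 0)*(227/38) = 0*(227/38) = 0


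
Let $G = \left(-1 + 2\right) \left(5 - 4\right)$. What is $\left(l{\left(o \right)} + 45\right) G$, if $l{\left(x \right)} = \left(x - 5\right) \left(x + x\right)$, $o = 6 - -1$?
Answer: $73$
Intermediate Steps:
$o = 7$ ($o = 6 + 1 = 7$)
$l{\left(x \right)} = 2 x \left(-5 + x\right)$ ($l{\left(x \right)} = \left(-5 + x\right) 2 x = 2 x \left(-5 + x\right)$)
$G = 1$ ($G = 1 \cdot 1 = 1$)
$\left(l{\left(o \right)} + 45\right) G = \left(2 \cdot 7 \left(-5 + 7\right) + 45\right) 1 = \left(2 \cdot 7 \cdot 2 + 45\right) 1 = \left(28 + 45\right) 1 = 73 \cdot 1 = 73$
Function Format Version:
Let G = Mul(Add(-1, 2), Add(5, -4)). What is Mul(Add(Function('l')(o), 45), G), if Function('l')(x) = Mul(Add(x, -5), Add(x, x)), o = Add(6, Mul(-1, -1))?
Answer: 73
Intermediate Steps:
o = 7 (o = Add(6, 1) = 7)
Function('l')(x) = Mul(2, x, Add(-5, x)) (Function('l')(x) = Mul(Add(-5, x), Mul(2, x)) = Mul(2, x, Add(-5, x)))
G = 1 (G = Mul(1, 1) = 1)
Mul(Add(Function('l')(o), 45), G) = Mul(Add(Mul(2, 7, Add(-5, 7)), 45), 1) = Mul(Add(Mul(2, 7, 2), 45), 1) = Mul(Add(28, 45), 1) = Mul(73, 1) = 73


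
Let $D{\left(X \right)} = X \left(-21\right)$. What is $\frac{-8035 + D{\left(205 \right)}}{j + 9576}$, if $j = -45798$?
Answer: $\frac{6170}{18111} \approx 0.34068$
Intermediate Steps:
$D{\left(X \right)} = - 21 X$
$\frac{-8035 + D{\left(205 \right)}}{j + 9576} = \frac{-8035 - 4305}{-45798 + 9576} = \frac{-8035 - 4305}{-36222} = \left(-12340\right) \left(- \frac{1}{36222}\right) = \frac{6170}{18111}$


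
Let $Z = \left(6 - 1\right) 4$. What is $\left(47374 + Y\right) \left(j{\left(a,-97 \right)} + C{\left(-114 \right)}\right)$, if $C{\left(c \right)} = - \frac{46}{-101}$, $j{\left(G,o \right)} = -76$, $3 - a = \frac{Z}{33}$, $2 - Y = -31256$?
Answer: $- \frac{599962160}{101} \approx -5.9402 \cdot 10^{6}$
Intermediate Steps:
$Y = 31258$ ($Y = 2 - -31256 = 2 + 31256 = 31258$)
$Z = 20$ ($Z = 5 \cdot 4 = 20$)
$a = \frac{79}{33}$ ($a = 3 - \frac{20}{33} = \frac{79}{33} \approx 2.3939$)
$C{\left(c \right)} = \frac{46}{101}$ ($C{\left(c \right)} = \left(-46\right) \left(- \frac{1}{101}\right) = \frac{46}{101}$)
$\left(47374 + Y\right) \left(j{\left(a,-97 \right)} + C{\left(-114 \right)}\right) = \left(47374 + 31258\right) \left(-76 + \frac{46}{101}\right) = 78632 \left(- \frac{7630}{101}\right) = - \frac{599962160}{101}$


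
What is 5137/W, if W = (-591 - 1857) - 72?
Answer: -5137/2520 ≈ -2.0385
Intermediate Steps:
W = -2520 (W = -2448 - 72 = -2520)
5137/W = 5137/(-2520) = 5137*(-1/2520) = -5137/2520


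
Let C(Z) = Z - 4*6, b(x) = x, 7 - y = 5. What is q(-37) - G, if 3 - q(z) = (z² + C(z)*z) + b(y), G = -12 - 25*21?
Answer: -3088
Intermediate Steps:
y = 2 (y = 7 - 1*5 = 7 - 5 = 2)
G = -537 (G = -12 - 525 = -537)
C(Z) = -24 + Z (C(Z) = Z - 24 = -24 + Z)
q(z) = 1 - z² - z*(-24 + z) (q(z) = 3 - ((z² + (-24 + z)*z) + 2) = 3 - ((z² + z*(-24 + z)) + 2) = 3 - (2 + z² + z*(-24 + z)) = 3 + (-2 - z² - z*(-24 + z)) = 1 - z² - z*(-24 + z))
q(-37) - G = (1 - 1*(-37)² - 1*(-37)*(-24 - 37)) - 1*(-537) = (1 - 1*1369 - 1*(-37)*(-61)) + 537 = (1 - 1369 - 2257) + 537 = -3625 + 537 = -3088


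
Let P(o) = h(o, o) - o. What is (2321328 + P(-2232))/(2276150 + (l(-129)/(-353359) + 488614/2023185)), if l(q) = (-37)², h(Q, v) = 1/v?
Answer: 1235886478143104762795/1210669533584393009784 ≈ 1.0208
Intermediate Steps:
l(q) = 1369
P(o) = 1/o - o
(2321328 + P(-2232))/(2276150 + (l(-129)/(-353359) + 488614/2023185)) = (2321328 + (1/(-2232) - 1*(-2232)))/(2276150 + (1369/(-353359) + 488614/2023185)) = (2321328 + (-1/2232 + 2232))/(2276150 + (1369*(-1/353359) + 488614*(1/2023185))) = (2321328 + 4981823/2232)/(2276150 + (-1369/353359 + 488614/2023185)) = 5186185919/(2232*(2276150 + 169886414161/714910628415)) = 5186185919/(2232*(1627243996753216411/714910628415)) = (5186185919/2232)*(714910628415/1627243996753216411) = 1235886478143104762795/1210669533584393009784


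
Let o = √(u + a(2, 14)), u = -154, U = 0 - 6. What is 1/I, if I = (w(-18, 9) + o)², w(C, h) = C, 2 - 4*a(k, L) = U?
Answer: I/(4*(18*√38 + 43*I)) ≈ 0.00075913 + 0.0019589*I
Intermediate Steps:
U = -6
a(k, L) = 2 (a(k, L) = ½ - ¼*(-6) = ½ + 3/2 = 2)
o = 2*I*√38 (o = √(-154 + 2) = √(-152) = 2*I*√38 ≈ 12.329*I)
I = (-18 + 2*I*√38)² ≈ 172.0 - 443.84*I
1/I = 1/(172 - 72*I*√38)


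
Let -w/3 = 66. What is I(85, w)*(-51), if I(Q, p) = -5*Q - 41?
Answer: 23766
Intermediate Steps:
w = -198 (w = -3*66 = -198)
I(Q, p) = -41 - 5*Q
I(85, w)*(-51) = (-41 - 5*85)*(-51) = (-41 - 425)*(-51) = -466*(-51) = 23766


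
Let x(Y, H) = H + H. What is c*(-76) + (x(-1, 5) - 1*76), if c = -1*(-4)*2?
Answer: -674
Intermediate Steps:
x(Y, H) = 2*H
c = 8 (c = 4*2 = 8)
c*(-76) + (x(-1, 5) - 1*76) = 8*(-76) + (2*5 - 1*76) = -608 + (10 - 76) = -608 - 66 = -674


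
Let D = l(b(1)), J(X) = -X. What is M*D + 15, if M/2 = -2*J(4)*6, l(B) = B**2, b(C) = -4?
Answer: 1551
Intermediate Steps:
D = 16 (D = (-4)**2 = 16)
M = 96 (M = 2*(-(-2)*4*6) = 2*(-2*(-4)*6) = 2*(8*6) = 2*48 = 96)
M*D + 15 = 96*16 + 15 = 1536 + 15 = 1551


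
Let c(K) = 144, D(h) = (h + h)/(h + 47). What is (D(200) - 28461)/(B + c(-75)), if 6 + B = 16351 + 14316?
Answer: -7029467/7608835 ≈ -0.92386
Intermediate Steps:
D(h) = 2*h/(47 + h) (D(h) = (2*h)/(47 + h) = 2*h/(47 + h))
B = 30661 (B = -6 + (16351 + 14316) = -6 + 30667 = 30661)
(D(200) - 28461)/(B + c(-75)) = (2*200/(47 + 200) - 28461)/(30661 + 144) = (2*200/247 - 28461)/30805 = (2*200*(1/247) - 28461)*(1/30805) = (400/247 - 28461)*(1/30805) = -7029467/247*1/30805 = -7029467/7608835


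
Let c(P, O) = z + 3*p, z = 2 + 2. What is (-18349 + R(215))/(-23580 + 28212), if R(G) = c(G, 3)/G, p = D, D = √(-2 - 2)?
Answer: -3945031/995880 + I/165980 ≈ -3.9614 + 6.0248e-6*I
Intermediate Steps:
D = 2*I (D = √(-4) = 2*I ≈ 2.0*I)
z = 4
p = 2*I ≈ 2.0*I
c(P, O) = 4 + 6*I (c(P, O) = 4 + 3*(2*I) = 4 + 6*I)
R(G) = (4 + 6*I)/G
(-18349 + R(215))/(-23580 + 28212) = (-18349 + 2*(2 + 3*I)/215)/(-23580 + 28212) = (-18349 + 2*(1/215)*(2 + 3*I))/4632 = (-18349 + (4/215 + 6*I/215))*(1/4632) = (-3945031/215 + 6*I/215)*(1/4632) = -3945031/995880 + I/165980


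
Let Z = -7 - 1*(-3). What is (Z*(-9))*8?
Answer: 288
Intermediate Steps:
Z = -4 (Z = -7 + 3 = -4)
(Z*(-9))*8 = -4*(-9)*8 = 36*8 = 288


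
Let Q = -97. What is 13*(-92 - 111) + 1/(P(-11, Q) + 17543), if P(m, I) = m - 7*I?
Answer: -48058828/18211 ≈ -2639.0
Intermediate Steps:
13*(-92 - 111) + 1/(P(-11, Q) + 17543) = 13*(-92 - 111) + 1/((-11 - 7*(-97)) + 17543) = 13*(-203) + 1/((-11 + 679) + 17543) = -2639 + 1/(668 + 17543) = -2639 + 1/18211 = -48058828/18211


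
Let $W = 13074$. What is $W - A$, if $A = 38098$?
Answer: $-25024$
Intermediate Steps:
$W - A = 13074 - 38098 = -25024$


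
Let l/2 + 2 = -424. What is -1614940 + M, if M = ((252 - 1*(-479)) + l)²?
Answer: -1600299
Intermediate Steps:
l = -852 (l = -4 + 2*(-424) = -4 - 848 = -852)
M = 14641 (M = ((252 - 1*(-479)) - 852)² = ((252 + 479) - 852)² = (731 - 852)² = (-121)² = 14641)
-1614940 + M = -1614940 + 14641 = -1600299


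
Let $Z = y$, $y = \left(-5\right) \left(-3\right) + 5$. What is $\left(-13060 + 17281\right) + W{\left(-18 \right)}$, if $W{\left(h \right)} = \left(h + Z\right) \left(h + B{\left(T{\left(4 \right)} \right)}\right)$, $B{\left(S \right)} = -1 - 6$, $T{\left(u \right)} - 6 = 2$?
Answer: $4171$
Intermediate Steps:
$T{\left(u \right)} = 8$ ($T{\left(u \right)} = 6 + 2 = 8$)
$y = 20$ ($y = 15 + 5 = 20$)
$Z = 20$
$B{\left(S \right)} = -7$ ($B{\left(S \right)} = -1 - 6 = -7$)
$W{\left(h \right)} = \left(-7 + h\right) \left(20 + h\right)$ ($W{\left(h \right)} = \left(h + 20\right) \left(h - 7\right) = \left(20 + h\right) \left(-7 + h\right) = \left(-7 + h\right) \left(20 + h\right)$)
$\left(-13060 + 17281\right) + W{\left(-18 \right)} = \left(-13060 + 17281\right) + \left(-140 + \left(-18\right)^{2} + 13 \left(-18\right)\right) = 4221 - 50 = 4171$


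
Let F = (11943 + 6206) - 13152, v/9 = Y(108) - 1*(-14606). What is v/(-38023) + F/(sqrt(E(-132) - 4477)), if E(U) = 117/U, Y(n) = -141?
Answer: -130185/38023 - 9994*I*sqrt(2167297)/197027 ≈ -3.4238 - 74.675*I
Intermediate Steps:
v = 130185 (v = 9*(-141 - 1*(-14606)) = 9*(-141 + 14606) = 9*14465 = 130185)
F = 4997 (F = 18149 - 13152 = 4997)
v/(-38023) + F/(sqrt(E(-132) - 4477)) = 130185/(-38023) + 4997/(sqrt(117/(-132) - 4477)) = 130185*(-1/38023) + 4997/(sqrt(117*(-1/132) - 4477)) = -130185/38023 + 4997/(sqrt(-39/44 - 4477)) = -130185/38023 + 4997/(sqrt(-197027/44)) = -130185/38023 + 4997/((I*sqrt(2167297)/22)) = -130185/38023 + 4997*(-2*I*sqrt(2167297)/197027) = -130185/38023 - 9994*I*sqrt(2167297)/197027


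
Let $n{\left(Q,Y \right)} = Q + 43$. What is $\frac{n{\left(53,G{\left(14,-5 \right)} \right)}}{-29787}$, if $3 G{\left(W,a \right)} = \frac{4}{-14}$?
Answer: $- \frac{32}{9929} \approx -0.0032229$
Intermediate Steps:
$G{\left(W,a \right)} = - \frac{2}{21}$ ($G{\left(W,a \right)} = \frac{4 \frac{1}{-14}}{3} = \frac{4 \left(- \frac{1}{14}\right)}{3} = \frac{1}{3} \left(- \frac{2}{7}\right) = - \frac{2}{21}$)
$n{\left(Q,Y \right)} = 43 + Q$
$\frac{n{\left(53,G{\left(14,-5 \right)} \right)}}{-29787} = \frac{43 + 53}{-29787} = 96 \left(- \frac{1}{29787}\right) = - \frac{32}{9929}$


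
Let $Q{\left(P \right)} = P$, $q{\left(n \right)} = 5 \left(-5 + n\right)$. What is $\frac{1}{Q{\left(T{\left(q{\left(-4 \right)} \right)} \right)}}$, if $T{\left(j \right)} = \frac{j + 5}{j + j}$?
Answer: $\frac{9}{4} \approx 2.25$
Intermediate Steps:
$q{\left(n \right)} = -25 + 5 n$
$T{\left(j \right)} = \frac{5 + j}{2 j}$
$\frac{1}{Q{\left(T{\left(q{\left(-4 \right)} \right)} \right)}} = \frac{1}{\frac{1}{2} \frac{1}{-25 + 5 \left(-4\right)} \left(5 + \left(-25 + 5 \left(-4\right)\right)\right)} = \frac{1}{\frac{1}{2} \frac{1}{-25 - 20} \left(5 - 45\right)} = \frac{1}{\frac{1}{2} \frac{1}{-45} \left(5 - 45\right)} = \frac{1}{\frac{1}{2} \left(- \frac{1}{45}\right) \left(-40\right)} = \frac{1}{\frac{4}{9}} = \frac{9}{4}$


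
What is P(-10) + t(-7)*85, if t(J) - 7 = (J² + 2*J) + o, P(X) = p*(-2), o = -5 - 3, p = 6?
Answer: 2878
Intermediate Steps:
o = -8
P(X) = -12 (P(X) = 6*(-2) = -12)
t(J) = -1 + J² + 2*J (t(J) = 7 + ((J² + 2*J) - 8) = 7 + (-8 + J² + 2*J) = -1 + J² + 2*J)
P(-10) + t(-7)*85 = -12 + (-1 + (-7)² + 2*(-7))*85 = -12 + (-1 + 49 - 14)*85 = -12 + 34*85 = -12 + 2890 = 2878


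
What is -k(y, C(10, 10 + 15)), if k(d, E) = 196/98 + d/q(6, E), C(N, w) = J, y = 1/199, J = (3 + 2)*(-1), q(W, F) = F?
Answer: -1989/995 ≈ -1.9990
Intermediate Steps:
J = -5 (J = 5*(-1) = -5)
y = 1/199 ≈ 0.0050251
C(N, w) = -5
k(d, E) = 2 + d/E (k(d, E) = 196/98 + d/E = 196*(1/98) + d/E = 2 + d/E)
-k(y, C(10, 10 + 15)) = -(2 + (1/199)/(-5)) = -(2 + (1/199)*(-⅕)) = -(2 - 1/995) = -1*1989/995 = -1989/995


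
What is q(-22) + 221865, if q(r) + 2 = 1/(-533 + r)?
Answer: 123133964/555 ≈ 2.2186e+5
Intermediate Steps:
q(r) = -2 + 1/(-533 + r)
q(-22) + 221865 = (1067 - 2*(-22))/(-533 - 22) + 221865 = (1067 + 44)/(-555) + 221865 = -1/555*1111 + 221865 = -1111/555 + 221865 = 123133964/555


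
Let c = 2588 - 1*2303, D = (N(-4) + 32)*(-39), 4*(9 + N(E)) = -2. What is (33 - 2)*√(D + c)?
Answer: 31*I*√2370/2 ≈ 754.58*I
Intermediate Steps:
N(E) = -19/2 (N(E) = -9 + (¼)*(-2) = -9 - ½ = -19/2)
D = -1755/2 (D = (-19/2 + 32)*(-39) = (45/2)*(-39) = -1755/2 ≈ -877.50)
c = 285 (c = 2588 - 2303 = 285)
(33 - 2)*√(D + c) = (33 - 2)*√(-1755/2 + 285) = 31*√(-1185/2) = 31*(I*√2370/2) = 31*I*√2370/2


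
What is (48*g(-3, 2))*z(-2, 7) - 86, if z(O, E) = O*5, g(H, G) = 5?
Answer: -2486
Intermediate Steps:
z(O, E) = 5*O
(48*g(-3, 2))*z(-2, 7) - 86 = (48*5)*(5*(-2)) - 86 = 240*(-10) - 86 = -2400 - 86 = -2486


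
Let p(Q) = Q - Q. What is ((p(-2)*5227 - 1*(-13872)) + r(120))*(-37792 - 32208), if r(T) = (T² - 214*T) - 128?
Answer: -172480000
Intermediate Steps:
p(Q) = 0
r(T) = -128 + T² - 214*T
((p(-2)*5227 - 1*(-13872)) + r(120))*(-37792 - 32208) = ((0*5227 - 1*(-13872)) + (-128 + 120² - 214*120))*(-37792 - 32208) = ((0 + 13872) + (-128 + 14400 - 25680))*(-70000) = (13872 - 11408)*(-70000) = 2464*(-70000) = -172480000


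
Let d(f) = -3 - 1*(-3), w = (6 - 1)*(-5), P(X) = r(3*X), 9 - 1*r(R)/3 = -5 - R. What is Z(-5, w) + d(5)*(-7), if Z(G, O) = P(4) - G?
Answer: 83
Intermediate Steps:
r(R) = 42 + 3*R (r(R) = 27 - 3*(-5 - R) = 27 + (15 + 3*R) = 42 + 3*R)
P(X) = 42 + 9*X (P(X) = 42 + 3*(3*X) = 42 + 9*X)
w = -25 (w = 5*(-5) = -25)
d(f) = 0 (d(f) = -3 + 3 = 0)
Z(G, O) = 78 - G (Z(G, O) = (42 + 9*4) - G = (42 + 36) - G = 78 - G)
Z(-5, w) + d(5)*(-7) = (78 - 1*(-5)) + 0*(-7) = (78 + 5) + 0 = 83 + 0 = 83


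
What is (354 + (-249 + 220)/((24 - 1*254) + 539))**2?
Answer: 11958953449/95481 ≈ 1.2525e+5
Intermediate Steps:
(354 + (-249 + 220)/((24 - 1*254) + 539))**2 = (354 - 29/((24 - 254) + 539))**2 = (354 - 29/(-230 + 539))**2 = (354 - 29/309)**2 = (109357/309)**2 = 11958953449/95481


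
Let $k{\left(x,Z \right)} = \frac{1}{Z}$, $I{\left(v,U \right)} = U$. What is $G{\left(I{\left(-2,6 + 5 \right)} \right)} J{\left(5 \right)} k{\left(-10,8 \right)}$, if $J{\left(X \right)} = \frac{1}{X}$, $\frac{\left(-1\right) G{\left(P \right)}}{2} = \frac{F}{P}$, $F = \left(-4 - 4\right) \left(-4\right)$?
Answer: $- \frac{8}{55} \approx -0.14545$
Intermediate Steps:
$F = 32$ ($F = \left(-8\right) \left(-4\right) = 32$)
$G{\left(P \right)} = - \frac{64}{P}$ ($G{\left(P \right)} = - 2 \frac{32}{P} = - \frac{64}{P}$)
$G{\left(I{\left(-2,6 + 5 \right)} \right)} J{\left(5 \right)} k{\left(-10,8 \right)} = \frac{- \frac{64}{6 + 5} \cdot \frac{1}{5}}{8} = - \frac{64}{11} \cdot \frac{1}{5} \cdot \frac{1}{8} = \left(-64\right) \frac{1}{11} \cdot \frac{1}{5} \cdot \frac{1}{8} = \left(- \frac{64}{11}\right) \frac{1}{5} \cdot \frac{1}{8} = \left(- \frac{64}{55}\right) \frac{1}{8} = - \frac{8}{55}$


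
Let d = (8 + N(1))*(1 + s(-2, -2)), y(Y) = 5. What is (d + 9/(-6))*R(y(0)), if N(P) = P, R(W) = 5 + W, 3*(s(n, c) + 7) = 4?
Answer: -435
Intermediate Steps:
s(n, c) = -17/3 (s(n, c) = -7 + (⅓)*4 = -7 + 4/3 = -17/3)
d = -42 (d = (8 + 1)*(1 - 17/3) = 9*(-14/3) = -42)
(d + 9/(-6))*R(y(0)) = (-42 + 9/(-6))*(5 + 5) = (-42 + 9*(-⅙))*10 = (-42 - 3/2)*10 = -87/2*10 = -435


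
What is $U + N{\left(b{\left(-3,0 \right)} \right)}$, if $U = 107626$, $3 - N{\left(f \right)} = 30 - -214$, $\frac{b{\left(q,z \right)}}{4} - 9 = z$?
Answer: $107385$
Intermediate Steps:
$b{\left(q,z \right)} = 36 + 4 z$
$N{\left(f \right)} = -241$ ($N{\left(f \right)} = 3 - \left(30 - -214\right) = 3 - \left(30 + 214\right) = 3 - 244 = -241$)
$U + N{\left(b{\left(-3,0 \right)} \right)} = 107626 - 241 = 107385$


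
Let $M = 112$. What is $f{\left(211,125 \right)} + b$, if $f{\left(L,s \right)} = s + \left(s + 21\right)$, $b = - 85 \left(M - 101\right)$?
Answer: $-664$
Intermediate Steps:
$b = -935$ ($b = - 85 \left(112 - 101\right) = \left(-85\right) 11 = -935$)
$f{\left(L,s \right)} = 21 + 2 s$ ($f{\left(L,s \right)} = s + \left(21 + s\right) = 21 + 2 s$)
$f{\left(211,125 \right)} + b = \left(21 + 2 \cdot 125\right) - 935 = \left(21 + 250\right) - 935 = 271 - 935 = -664$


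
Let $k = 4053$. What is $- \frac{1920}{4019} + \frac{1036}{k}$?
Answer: $- \frac{516868}{2327001} \approx -0.22212$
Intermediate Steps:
$- \frac{1920}{4019} + \frac{1036}{k} = - \frac{1920}{4019} + \frac{1036}{4053} = \left(-1920\right) \frac{1}{4019} + 1036 \cdot \frac{1}{4053} = - \frac{1920}{4019} + \frac{148}{579} = - \frac{516868}{2327001}$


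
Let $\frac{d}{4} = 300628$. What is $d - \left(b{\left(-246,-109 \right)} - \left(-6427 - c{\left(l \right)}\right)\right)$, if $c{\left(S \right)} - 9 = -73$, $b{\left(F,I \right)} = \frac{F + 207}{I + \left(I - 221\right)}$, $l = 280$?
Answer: $\frac{525109372}{439} \approx 1.1961 \cdot 10^{6}$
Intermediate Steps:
$d = 1202512$ ($d = 4 \cdot 300628 = 1202512$)
$b{\left(F,I \right)} = \frac{207 + F}{-221 + 2 I}$ ($b{\left(F,I \right)} = \frac{207 + F}{I + \left(I - 221\right)} = \frac{207 + F}{I + \left(-221 + I\right)} = \frac{207 + F}{-221 + 2 I}$)
$c{\left(S \right)} = -64$ ($c{\left(S \right)} = 9 - 73 = -64$)
$d - \left(b{\left(-246,-109 \right)} - \left(-6427 - c{\left(l \right)}\right)\right) = 1202512 - \left(\frac{207 - 246}{-221 + 2 \left(-109\right)} - \left(-6427 - -64\right)\right) = 1202512 - \left(\frac{1}{-221 - 218} \left(-39\right) - \left(-6427 + 64\right)\right) = 1202512 - \left(\frac{1}{-439} \left(-39\right) - -6363\right) = 1202512 - \left(\left(- \frac{1}{439}\right) \left(-39\right) + 6363\right) = 1202512 - \left(\frac{39}{439} + 6363\right) = 1202512 - \frac{2793396}{439} = \frac{525109372}{439}$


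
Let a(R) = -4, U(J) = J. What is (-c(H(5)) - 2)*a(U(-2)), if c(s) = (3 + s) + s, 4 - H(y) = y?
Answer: 12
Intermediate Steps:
H(y) = 4 - y
c(s) = 3 + 2*s
(-c(H(5)) - 2)*a(U(-2)) = (-(3 + 2*(4 - 1*5)) - 2)*(-4) = (-(3 + 2*(4 - 5)) - 2)*(-4) = (-(3 + 2*(-1)) - 2)*(-4) = (-(3 - 2) - 2)*(-4) = (-1*1 - 2)*(-4) = (-1 - 2)*(-4) = -3*(-4) = 12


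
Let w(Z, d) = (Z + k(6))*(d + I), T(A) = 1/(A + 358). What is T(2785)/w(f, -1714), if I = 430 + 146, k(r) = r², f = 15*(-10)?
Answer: 1/407747676 ≈ 2.4525e-9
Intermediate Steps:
f = -150
T(A) = 1/(358 + A)
I = 576
w(Z, d) = (36 + Z)*(576 + d) (w(Z, d) = (Z + 6²)*(d + 576) = (Z + 36)*(576 + d) = (36 + Z)*(576 + d))
T(2785)/w(f, -1714) = 1/((358 + 2785)*(20736 + 36*(-1714) + 576*(-150) - 150*(-1714))) = 1/(3143*(20736 - 61704 - 86400 + 257100)) = (1/3143)/129732 = (1/3143)*(1/129732) = 1/407747676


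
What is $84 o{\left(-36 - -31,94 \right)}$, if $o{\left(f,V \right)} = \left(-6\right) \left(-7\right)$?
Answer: $3528$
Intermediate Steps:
$o{\left(f,V \right)} = 42$
$84 o{\left(-36 - -31,94 \right)} = 84 \cdot 42 = 3528$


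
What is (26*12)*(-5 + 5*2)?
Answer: 1560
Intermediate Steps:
(26*12)*(-5 + 5*2) = 312*(-5 + 10) = 312*5 = 1560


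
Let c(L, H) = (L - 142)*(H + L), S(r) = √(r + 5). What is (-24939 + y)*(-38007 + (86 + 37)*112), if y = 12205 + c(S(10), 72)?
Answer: 555931833 + 1696170*√15 ≈ 5.6250e+8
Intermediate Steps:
S(r) = √(5 + r)
c(L, H) = (-142 + L)*(H + L)
y = 1996 - 70*√15 (y = 12205 + ((√(5 + 10))² - 142*72 - 142*√(5 + 10) + 72*√(5 + 10)) = 12205 + ((√15)² - 10224 - 142*√15 + 72*√15) = 12205 + (15 - 10224 - 142*√15 + 72*√15) = 12205 + (-10209 - 70*√15) = 1996 - 70*√15 ≈ 1724.9)
(-24939 + y)*(-38007 + (86 + 37)*112) = (-24939 + (1996 - 70*√15))*(-38007 + (86 + 37)*112) = (-22943 - 70*√15)*(-38007 + 123*112) = (-22943 - 70*√15)*(-38007 + 13776) = (-22943 - 70*√15)*(-24231) = 555931833 + 1696170*√15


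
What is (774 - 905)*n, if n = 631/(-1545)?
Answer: 82661/1545 ≈ 53.502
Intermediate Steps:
n = -631/1545 (n = 631*(-1/1545) = -631/1545 ≈ -0.40841)
(774 - 905)*n = (774 - 905)*(-631/1545) = -131*(-631/1545) = 82661/1545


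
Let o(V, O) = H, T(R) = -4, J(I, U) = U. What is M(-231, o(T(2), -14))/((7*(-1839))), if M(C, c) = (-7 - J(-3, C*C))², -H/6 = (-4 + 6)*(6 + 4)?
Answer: -406877632/1839 ≈ -2.2125e+5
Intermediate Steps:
H = -120 (H = -6*(-4 + 6)*(6 + 4) = -12*10 = -6*20 = -120)
o(V, O) = -120
M(C, c) = (-7 - C²)² (M(C, c) = (-7 - C*C)² = (-7 - C²)²)
M(-231, o(T(2), -14))/((7*(-1839))) = (7 + (-231)²)²/((7*(-1839))) = (7 + 53361)²/(-12873) = 53368²*(-1/12873) = 2848143424*(-1/12873) = -406877632/1839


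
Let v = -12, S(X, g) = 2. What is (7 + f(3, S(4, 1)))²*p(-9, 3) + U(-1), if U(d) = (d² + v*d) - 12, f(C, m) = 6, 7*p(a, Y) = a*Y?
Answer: -4556/7 ≈ -650.86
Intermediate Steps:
p(a, Y) = Y*a/7 (p(a, Y) = (a*Y)/7 = (Y*a)/7 = Y*a/7)
U(d) = -12 + d² - 12*d (U(d) = (d² - 12*d) - 12 = -12 + d² - 12*d)
(7 + f(3, S(4, 1)))²*p(-9, 3) + U(-1) = (7 + 6)²*((⅐)*3*(-9)) + (-12 + (-1)² - 12*(-1)) = 13²*(-27/7) + (-12 + 1 + 12) = 169*(-27/7) + 1 = -4563/7 + 1 = -4556/7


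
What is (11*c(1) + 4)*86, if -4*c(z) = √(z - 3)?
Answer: 344 - 473*I*√2/2 ≈ 344.0 - 334.46*I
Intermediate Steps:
c(z) = -√(-3 + z)/4 (c(z) = -√(z - 3)/4 = -√(-3 + z)/4)
(11*c(1) + 4)*86 = (11*(-√(-3 + 1)/4) + 4)*86 = (11*(-I*√2/4) + 4)*86 = (-11*I*√2/4 + 4)*86 = (4 - 11*I*√2/4)*86 = 344 - 473*I*√2/2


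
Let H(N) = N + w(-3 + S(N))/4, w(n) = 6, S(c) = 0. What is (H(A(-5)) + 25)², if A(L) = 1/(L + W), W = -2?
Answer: 136161/196 ≈ 694.70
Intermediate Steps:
A(L) = 1/(-2 + L) (A(L) = 1/(L - 2) = 1/(-2 + L))
H(N) = 3/2 + N (H(N) = N + 6/4 = N + (¼)*6 = N + 3/2 = 3/2 + N)
(H(A(-5)) + 25)² = ((3/2 + 1/(-2 - 5)) + 25)² = ((3/2 + 1/(-7)) + 25)² = ((3/2 - ⅐) + 25)² = (19/14 + 25)² = (369/14)² = 136161/196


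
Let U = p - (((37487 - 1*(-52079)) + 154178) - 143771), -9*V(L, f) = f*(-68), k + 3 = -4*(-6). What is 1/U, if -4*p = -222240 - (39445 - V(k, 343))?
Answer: -36/1267187 ≈ -2.8409e-5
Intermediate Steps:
k = 21 (k = -3 - 4*(-6) = -3 + 24 = 21)
V(L, f) = 68*f/9 (V(L, f) = -f*(-68)/9 = -(-68)*f/9 = 68*f/9)
p = 2331841/36 (p = -(-222240 - (39445 - 68*343/9))/4 = -(-222240 - (39445 - 1*23324/9))/4 = -(-222240 - (39445 - 23324/9))/4 = -(-222240 - 1*331681/9)/4 = -(-222240 - 331681/9)/4 = -1/4*(-2331841/9) = 2331841/36 ≈ 64773.)
U = -1267187/36 (U = 2331841/36 - (((37487 - 1*(-52079)) + 154178) - 143771) = 2331841/36 - (((37487 + 52079) + 154178) - 143771) = 2331841/36 - ((89566 + 154178) - 143771) = 2331841/36 - (243744 - 143771) = 2331841/36 - 1*99973 = 2331841/36 - 99973 = -1267187/36 ≈ -35200.)
1/U = 1/(-1267187/36) = -36/1267187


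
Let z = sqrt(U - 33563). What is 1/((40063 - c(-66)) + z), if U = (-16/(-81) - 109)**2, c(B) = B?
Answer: 263286369/10565561239475 - 81*I*sqrt(142537874)/10565561239475 ≈ 2.4919e-5 - 9.1529e-8*I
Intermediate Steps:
U = 77668969/6561 (U = (-16*(-1/81) - 109)**2 = (16/81 - 109)**2 = (-8813/81)**2 = 77668969/6561 ≈ 11838.)
z = I*sqrt(142537874)/81 (z = sqrt(77668969/6561 - 33563) = sqrt(-142537874/6561) = I*sqrt(142537874)/81 ≈ 147.39*I)
1/((40063 - c(-66)) + z) = 1/((40063 - 1*(-66)) + I*sqrt(142537874)/81) = 1/((40063 + 66) + I*sqrt(142537874)/81) = 1/(40129 + I*sqrt(142537874)/81)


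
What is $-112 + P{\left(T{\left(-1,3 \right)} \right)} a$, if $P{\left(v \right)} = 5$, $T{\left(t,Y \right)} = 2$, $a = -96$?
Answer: $-592$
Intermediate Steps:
$-112 + P{\left(T{\left(-1,3 \right)} \right)} a = -112 + 5 \left(-96\right) = -112 - 480 = -592$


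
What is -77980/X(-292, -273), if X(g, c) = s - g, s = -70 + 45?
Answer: -77980/267 ≈ -292.06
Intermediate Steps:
s = -25
X(g, c) = -25 - g
-77980/X(-292, -273) = -77980/(-25 - 1*(-292)) = -77980/(-25 + 292) = -77980/267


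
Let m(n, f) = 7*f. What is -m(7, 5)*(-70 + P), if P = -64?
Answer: 4690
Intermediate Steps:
-m(7, 5)*(-70 + P) = -7*5*(-70 - 64) = -35*(-134) = -1*(-4690) = 4690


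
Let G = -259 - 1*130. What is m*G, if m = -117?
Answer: 45513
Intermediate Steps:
G = -389 (G = -259 - 130 = -389)
m*G = -117*(-389) = 45513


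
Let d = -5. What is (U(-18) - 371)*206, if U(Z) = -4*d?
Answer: -72306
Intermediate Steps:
U(Z) = 20 (U(Z) = -4*(-5) = 20)
(U(-18) - 371)*206 = (20 - 371)*206 = -351*206 = -72306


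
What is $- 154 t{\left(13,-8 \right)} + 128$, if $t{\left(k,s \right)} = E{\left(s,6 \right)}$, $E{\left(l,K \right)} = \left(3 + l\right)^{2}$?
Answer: $-3722$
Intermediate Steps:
$t{\left(k,s \right)} = \left(3 + s\right)^{2}$
$- 154 t{\left(13,-8 \right)} + 128 = - 154 \left(3 - 8\right)^{2} + 128 = - 154 \left(-5\right)^{2} + 128 = \left(-154\right) 25 + 128 = -3850 + 128 = -3722$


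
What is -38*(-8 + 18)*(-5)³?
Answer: 47500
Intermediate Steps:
-38*(-8 + 18)*(-5)³ = -38*10*(-125) = -380*(-125) = 47500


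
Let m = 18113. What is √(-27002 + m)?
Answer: I*√8889 ≈ 94.281*I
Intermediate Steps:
√(-27002 + m) = √(-27002 + 18113) = √(-8889) = I*√8889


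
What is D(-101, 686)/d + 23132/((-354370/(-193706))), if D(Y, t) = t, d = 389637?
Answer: 872944257483562/69037831845 ≈ 12644.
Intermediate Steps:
D(-101, 686)/d + 23132/((-354370/(-193706))) = 686/389637 + 23132/((-354370/(-193706))) = 686*(1/389637) + 23132/((-354370*(-1/193706))) = 686/389637 + 23132/(177185/96853) = 686/389637 + 23132*(96853/177185) = 686/389637 + 2240403596/177185 = 872944257483562/69037831845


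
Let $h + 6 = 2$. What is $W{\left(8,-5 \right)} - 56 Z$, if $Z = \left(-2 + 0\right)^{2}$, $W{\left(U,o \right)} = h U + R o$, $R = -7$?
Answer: $-221$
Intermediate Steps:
$h = -4$ ($h = -6 + 2 = -4$)
$W{\left(U,o \right)} = - 7 o - 4 U$ ($W{\left(U,o \right)} = - 4 U - 7 o = - 7 o - 4 U$)
$Z = 4$ ($Z = \left(-2\right)^{2} = 4$)
$W{\left(8,-5 \right)} - 56 Z = \left(\left(-7\right) \left(-5\right) - 32\right) - 224 = \left(35 - 32\right) - 224 = 3 - 224 = -221$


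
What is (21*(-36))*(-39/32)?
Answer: 7371/8 ≈ 921.38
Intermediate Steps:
(21*(-36))*(-39/32) = -(-29484)/32 = -756*(-39/32) = 7371/8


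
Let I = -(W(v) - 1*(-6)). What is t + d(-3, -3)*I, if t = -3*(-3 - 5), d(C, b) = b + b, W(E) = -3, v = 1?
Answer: 42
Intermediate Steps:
d(C, b) = 2*b
t = 24 (t = -3*(-8) = 24)
I = -3 (I = -(-3 - 1*(-6)) = -(-3 + 6) = -1*3 = -3)
t + d(-3, -3)*I = 24 + (2*(-3))*(-3) = 24 - 6*(-3) = 24 + 18 = 42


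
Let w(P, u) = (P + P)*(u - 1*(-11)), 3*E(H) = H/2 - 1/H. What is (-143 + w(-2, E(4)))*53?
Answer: -30104/3 ≈ -10035.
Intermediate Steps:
E(H) = -1/(3*H) + H/6 (E(H) = (H/2 - 1/H)/3 = -1/(3*H) + H/6)
w(P, u) = 2*P*(11 + u) (w(P, u) = (2*P)*(u + 11) = (2*P)*(11 + u) = 2*P*(11 + u))
(-143 + w(-2, E(4)))*53 = (-143 + 2*(-2)*(11 + (1/6)*(-2 + 4**2)/4))*53 = (-143 + 2*(-2)*(11 + (1/6)*(1/4)*(-2 + 16)))*53 = (-143 + 2*(-2)*(11 + (1/6)*(1/4)*14))*53 = (-143 + 2*(-2)*(11 + 7/12))*53 = (-143 + 2*(-2)*(139/12))*53 = (-143 - 139/3)*53 = -568/3*53 = -30104/3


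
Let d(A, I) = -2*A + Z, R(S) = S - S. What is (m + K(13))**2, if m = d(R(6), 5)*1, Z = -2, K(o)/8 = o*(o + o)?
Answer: 7300804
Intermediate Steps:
K(o) = 16*o**2 (K(o) = 8*(o*(o + o)) = 8*(o*(2*o)) = 8*(2*o**2) = 16*o**2)
R(S) = 0
d(A, I) = -2 - 2*A (d(A, I) = -2*A - 2 = -2 - 2*A)
m = -2 (m = (-2 - 2*0)*1 = (-2 + 0)*1 = -2*1 = -2)
(m + K(13))**2 = (-2 + 16*13**2)**2 = (-2 + 16*169)**2 = (-2 + 2704)**2 = 2702**2 = 7300804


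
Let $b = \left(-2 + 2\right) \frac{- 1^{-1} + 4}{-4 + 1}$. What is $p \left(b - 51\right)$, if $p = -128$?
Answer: $6528$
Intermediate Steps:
$b = 0$ ($b = 0 \frac{\left(-1\right) 1 + 4}{-3} = 0 \left(-1 + 4\right) \left(- \frac{1}{3}\right) = 0 \cdot 3 \left(- \frac{1}{3}\right) = 0 \left(-1\right) = 0$)
$p \left(b - 51\right) = - 128 \left(0 - 51\right) = \left(-128\right) \left(-51\right) = 6528$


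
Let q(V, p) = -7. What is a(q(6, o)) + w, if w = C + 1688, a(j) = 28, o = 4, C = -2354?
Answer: -638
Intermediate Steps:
w = -666 (w = -2354 + 1688 = -666)
a(q(6, o)) + w = 28 - 666 = -638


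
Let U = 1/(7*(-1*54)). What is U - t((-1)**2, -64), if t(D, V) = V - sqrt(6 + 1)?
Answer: 24191/378 + sqrt(7) ≈ 66.643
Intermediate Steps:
t(D, V) = V - sqrt(7)
U = -1/378 (U = 1/(7*(-54)) = 1/(-378) = -1/378 ≈ -0.0026455)
U - t((-1)**2, -64) = -1/378 - (-64 - sqrt(7)) = -1/378 + (64 + sqrt(7)) = 24191/378 + sqrt(7)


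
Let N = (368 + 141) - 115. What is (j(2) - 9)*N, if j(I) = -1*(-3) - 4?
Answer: -3940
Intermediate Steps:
j(I) = -1 (j(I) = 3 - 4 = -1)
N = 394 (N = 509 - 115 = 394)
(j(2) - 9)*N = (-1 - 9)*394 = -10*394 = -3940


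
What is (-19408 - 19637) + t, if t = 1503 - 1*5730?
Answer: -43272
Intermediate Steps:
t = -4227 (t = 1503 - 5730 = -4227)
(-19408 - 19637) + t = (-19408 - 19637) - 4227 = -39045 - 4227 = -43272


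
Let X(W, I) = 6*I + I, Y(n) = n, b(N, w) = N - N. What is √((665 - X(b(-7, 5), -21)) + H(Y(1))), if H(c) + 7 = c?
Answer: √806 ≈ 28.390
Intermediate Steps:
b(N, w) = 0
H(c) = -7 + c
X(W, I) = 7*I
√((665 - X(b(-7, 5), -21)) + H(Y(1))) = √((665 - 7*(-21)) + (-7 + 1)) = √((665 - 1*(-147)) - 6) = √((665 + 147) - 6) = √(812 - 6) = √806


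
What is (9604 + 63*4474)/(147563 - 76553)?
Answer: 145733/35505 ≈ 4.1046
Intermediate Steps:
(9604 + 63*4474)/(147563 - 76553) = (9604 + 281862)/71010 = 291466*(1/71010) = 145733/35505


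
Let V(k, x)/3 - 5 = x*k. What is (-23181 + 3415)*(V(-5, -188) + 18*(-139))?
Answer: -6582078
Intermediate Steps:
V(k, x) = 15 + 3*k*x (V(k, x) = 15 + 3*(x*k) = 15 + 3*(k*x) = 15 + 3*k*x)
(-23181 + 3415)*(V(-5, -188) + 18*(-139)) = (-23181 + 3415)*((15 + 3*(-5)*(-188)) + 18*(-139)) = -19766*((15 + 2820) - 2502) = -19766*(2835 - 2502) = -19766*333 = -6582078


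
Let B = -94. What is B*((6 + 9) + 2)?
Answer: -1598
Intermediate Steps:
B*((6 + 9) + 2) = -94*((6 + 9) + 2) = -94*(15 + 2) = -94*17 = -1598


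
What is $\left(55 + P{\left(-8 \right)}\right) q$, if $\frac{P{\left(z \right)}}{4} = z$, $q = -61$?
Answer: $-1403$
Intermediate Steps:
$P{\left(z \right)} = 4 z$
$\left(55 + P{\left(-8 \right)}\right) q = \left(55 + 4 \left(-8\right)\right) \left(-61\right) = \left(55 - 32\right) \left(-61\right) = 23 \left(-61\right) = -1403$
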